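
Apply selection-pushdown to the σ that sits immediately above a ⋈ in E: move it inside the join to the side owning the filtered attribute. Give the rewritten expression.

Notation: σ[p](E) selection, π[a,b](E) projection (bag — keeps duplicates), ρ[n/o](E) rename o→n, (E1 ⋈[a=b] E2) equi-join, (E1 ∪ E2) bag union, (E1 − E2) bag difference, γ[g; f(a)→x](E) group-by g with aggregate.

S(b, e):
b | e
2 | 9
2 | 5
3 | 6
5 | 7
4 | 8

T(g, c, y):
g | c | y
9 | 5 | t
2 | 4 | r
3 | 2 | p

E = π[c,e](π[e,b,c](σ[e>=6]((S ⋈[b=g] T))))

σ filters on e, owned by the left side.
E' = π[c,e](π[e,b,c]((σ[e>=6](S) ⋈[b=g] T)))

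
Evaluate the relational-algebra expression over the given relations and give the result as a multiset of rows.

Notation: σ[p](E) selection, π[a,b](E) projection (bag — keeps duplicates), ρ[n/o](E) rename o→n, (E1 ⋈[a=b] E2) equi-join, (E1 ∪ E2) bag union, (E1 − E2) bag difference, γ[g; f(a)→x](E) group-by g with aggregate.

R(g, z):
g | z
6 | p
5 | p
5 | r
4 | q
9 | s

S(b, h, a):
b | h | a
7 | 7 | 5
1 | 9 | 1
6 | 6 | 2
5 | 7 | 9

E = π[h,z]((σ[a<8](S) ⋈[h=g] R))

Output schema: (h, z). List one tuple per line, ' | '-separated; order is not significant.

Subexpression sizes:
  S → 4
  σ[a<8](S) → 3
  R → 5
  (σ[a<8](S) ⋈[h=g] R) → 2
  π[h,z]((σ[a<8](S) ⋈[h=g] R)) → 2

== RESULT ==
h | z
6 | p
9 | s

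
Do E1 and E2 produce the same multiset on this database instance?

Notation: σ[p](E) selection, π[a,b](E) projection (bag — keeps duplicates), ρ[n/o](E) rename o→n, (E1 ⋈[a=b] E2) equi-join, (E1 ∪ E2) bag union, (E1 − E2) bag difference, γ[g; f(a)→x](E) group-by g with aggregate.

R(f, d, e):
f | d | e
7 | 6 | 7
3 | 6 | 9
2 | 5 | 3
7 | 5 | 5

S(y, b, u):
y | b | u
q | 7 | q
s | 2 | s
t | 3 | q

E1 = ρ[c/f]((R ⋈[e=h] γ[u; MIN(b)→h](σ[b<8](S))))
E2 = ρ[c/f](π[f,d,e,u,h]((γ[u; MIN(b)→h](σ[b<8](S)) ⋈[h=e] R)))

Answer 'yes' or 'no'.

E1 per-node cardinality:
  R → 4
  S → 3
  σ[b<8](S) → 3
  γ[u; MIN(b)→h](σ[b<8](S)) → 2
  (R ⋈[e=h] γ[u; MIN(b)→h](σ[b<8](S))) → 1
  ρ[c/f]((R ⋈[e=h] γ[u; MIN(b)→h](σ[b<8](S)))) → 1
E2 per-node cardinality:
  S → 3
  σ[b<8](S) → 3
  γ[u; MIN(b)→h](σ[b<8](S)) → 2
  R → 4
  (γ[u; MIN(b)→h](σ[b<8](S)) ⋈[h=e] R) → 1
  π[f,d,e,u,h]((γ[u; MIN(b)→h](σ[b<8](S)) ⋈[h=e] R)) → 1
  ρ[c/f](π[f,d,e,u,h]((γ[u; MIN(b)→h](σ[b<8](S)) ⋈[h=e] R))) → 1

E1 and E2 produce the same multiset:
c | d | e | u | h
2 | 5 | 3 | q | 3

yes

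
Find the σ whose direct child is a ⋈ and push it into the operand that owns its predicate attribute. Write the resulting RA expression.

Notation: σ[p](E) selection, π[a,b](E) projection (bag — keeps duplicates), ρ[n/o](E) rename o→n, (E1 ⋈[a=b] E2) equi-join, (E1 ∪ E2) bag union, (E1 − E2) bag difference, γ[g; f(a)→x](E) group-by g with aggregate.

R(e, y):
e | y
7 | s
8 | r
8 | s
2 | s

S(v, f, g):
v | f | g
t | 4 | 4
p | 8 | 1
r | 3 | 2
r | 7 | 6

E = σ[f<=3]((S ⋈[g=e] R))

σ filters on f, owned by the left side.
E' = (σ[f<=3](S) ⋈[g=e] R)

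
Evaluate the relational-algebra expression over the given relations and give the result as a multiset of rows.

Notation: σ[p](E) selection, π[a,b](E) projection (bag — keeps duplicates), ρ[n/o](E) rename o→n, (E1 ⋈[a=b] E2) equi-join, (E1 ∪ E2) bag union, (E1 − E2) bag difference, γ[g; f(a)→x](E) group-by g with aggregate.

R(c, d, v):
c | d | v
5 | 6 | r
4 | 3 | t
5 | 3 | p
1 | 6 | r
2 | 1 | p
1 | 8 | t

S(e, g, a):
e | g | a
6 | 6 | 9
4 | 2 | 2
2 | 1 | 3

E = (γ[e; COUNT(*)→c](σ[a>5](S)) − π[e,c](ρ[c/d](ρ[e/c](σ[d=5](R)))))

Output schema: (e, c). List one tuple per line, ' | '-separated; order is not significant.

Subexpression sizes:
  S → 3
  σ[a>5](S) → 1
  γ[e; COUNT(*)→c](σ[a>5](S)) → 1
  R → 6
  σ[d=5](R) → 0
  ρ[e/c](σ[d=5](R)) → 0
  ρ[c/d](ρ[e/c](σ[d=5](R))) → 0
  π[e,c](ρ[c/d](ρ[e/c](σ[d=5](R)))) → 0
  (γ[e; COUNT(*)→c](σ[a>5](S)) − π[e,c](ρ[c/d](ρ[e/c](σ[d=5](R))))) → 1

== RESULT ==
e | c
6 | 1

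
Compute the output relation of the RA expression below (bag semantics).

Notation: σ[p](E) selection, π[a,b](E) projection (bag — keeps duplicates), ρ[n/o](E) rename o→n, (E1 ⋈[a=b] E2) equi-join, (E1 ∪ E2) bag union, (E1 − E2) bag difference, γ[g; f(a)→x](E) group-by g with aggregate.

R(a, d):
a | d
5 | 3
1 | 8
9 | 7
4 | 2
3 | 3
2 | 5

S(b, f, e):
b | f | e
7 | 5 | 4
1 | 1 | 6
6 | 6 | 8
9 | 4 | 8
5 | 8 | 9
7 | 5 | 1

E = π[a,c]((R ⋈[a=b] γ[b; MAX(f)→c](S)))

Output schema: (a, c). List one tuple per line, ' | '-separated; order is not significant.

Stepwise |·|:
  R → 6
  S → 6
  γ[b; MAX(f)→c](S) → 5
  (R ⋈[a=b] γ[b; MAX(f)→c](S)) → 3
  π[a,c]((R ⋈[a=b] γ[b; MAX(f)→c](S))) → 3

== RESULT ==
a | c
1 | 1
5 | 8
9 | 4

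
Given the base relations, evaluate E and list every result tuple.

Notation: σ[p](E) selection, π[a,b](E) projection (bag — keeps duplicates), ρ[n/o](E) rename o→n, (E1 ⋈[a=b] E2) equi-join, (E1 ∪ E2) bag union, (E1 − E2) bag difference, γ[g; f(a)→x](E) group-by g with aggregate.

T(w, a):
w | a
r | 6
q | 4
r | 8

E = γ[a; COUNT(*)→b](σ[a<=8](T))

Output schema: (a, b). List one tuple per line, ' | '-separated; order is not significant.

Row counts bottom-up:
  T → 3
  σ[a<=8](T) → 3
  γ[a; COUNT(*)→b](σ[a<=8](T)) → 3

== RESULT ==
a | b
4 | 1
6 | 1
8 | 1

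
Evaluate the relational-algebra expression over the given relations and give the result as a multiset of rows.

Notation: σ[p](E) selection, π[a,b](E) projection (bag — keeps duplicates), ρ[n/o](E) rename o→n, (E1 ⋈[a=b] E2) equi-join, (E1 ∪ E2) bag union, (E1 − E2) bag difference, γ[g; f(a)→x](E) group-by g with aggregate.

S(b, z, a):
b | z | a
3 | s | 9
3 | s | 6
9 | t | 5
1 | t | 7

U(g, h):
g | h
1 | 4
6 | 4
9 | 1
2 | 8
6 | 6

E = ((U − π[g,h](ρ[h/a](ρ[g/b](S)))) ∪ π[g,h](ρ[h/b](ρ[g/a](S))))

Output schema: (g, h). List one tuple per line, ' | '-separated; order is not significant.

Row counts bottom-up:
  U → 5
  S → 4
  ρ[g/b](S) → 4
  ρ[h/a](ρ[g/b](S)) → 4
  π[g,h](ρ[h/a](ρ[g/b](S))) → 4
  (U − π[g,h](ρ[h/a](ρ[g/b](S)))) → 5
  S → 4
  ρ[g/a](S) → 4
  ρ[h/b](ρ[g/a](S)) → 4
  π[g,h](ρ[h/b](ρ[g/a](S))) → 4
  ((U − π[g,h](ρ[h/a](ρ[g/b](S)))) ∪ π[g,h](ρ[h/b](ρ[g/a](S)))) → 9

== RESULT ==
g | h
1 | 4
2 | 8
5 | 9
6 | 3
6 | 4
6 | 6
7 | 1
9 | 1
9 | 3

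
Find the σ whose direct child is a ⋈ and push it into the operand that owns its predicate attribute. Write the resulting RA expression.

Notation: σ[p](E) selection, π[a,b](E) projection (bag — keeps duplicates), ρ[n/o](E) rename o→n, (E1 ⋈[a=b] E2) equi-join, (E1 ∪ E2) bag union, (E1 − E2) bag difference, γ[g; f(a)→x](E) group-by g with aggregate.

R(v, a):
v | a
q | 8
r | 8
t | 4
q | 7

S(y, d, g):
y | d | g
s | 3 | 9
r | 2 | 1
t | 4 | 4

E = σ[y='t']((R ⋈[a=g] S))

σ filters on y, owned by the right side.
E' = (R ⋈[a=g] σ[y='t'](S))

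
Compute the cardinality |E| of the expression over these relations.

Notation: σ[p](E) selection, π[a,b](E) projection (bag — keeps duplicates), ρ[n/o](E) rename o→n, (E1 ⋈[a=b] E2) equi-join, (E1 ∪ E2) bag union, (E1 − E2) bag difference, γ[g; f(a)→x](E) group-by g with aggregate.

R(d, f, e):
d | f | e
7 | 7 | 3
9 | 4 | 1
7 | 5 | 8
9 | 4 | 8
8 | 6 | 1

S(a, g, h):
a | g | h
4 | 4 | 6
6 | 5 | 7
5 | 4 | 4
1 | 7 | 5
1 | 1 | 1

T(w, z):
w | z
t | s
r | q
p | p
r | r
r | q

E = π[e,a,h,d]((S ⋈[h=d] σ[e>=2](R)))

Stepwise |·|:
  S → 5
  R → 5
  σ[e>=2](R) → 3
  (S ⋈[h=d] σ[e>=2](R)) → 2
  π[e,a,h,d]((S ⋈[h=d] σ[e>=2](R))) → 2

|E| = 2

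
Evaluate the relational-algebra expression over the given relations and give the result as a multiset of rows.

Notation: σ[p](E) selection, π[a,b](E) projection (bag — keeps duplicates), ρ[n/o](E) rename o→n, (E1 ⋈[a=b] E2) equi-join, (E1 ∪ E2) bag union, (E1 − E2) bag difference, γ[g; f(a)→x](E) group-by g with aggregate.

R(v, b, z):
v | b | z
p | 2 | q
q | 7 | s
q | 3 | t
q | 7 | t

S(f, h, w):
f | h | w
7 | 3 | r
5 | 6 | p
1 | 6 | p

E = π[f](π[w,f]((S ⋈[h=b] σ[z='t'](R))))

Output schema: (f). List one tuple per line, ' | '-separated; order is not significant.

Row counts bottom-up:
  S → 3
  R → 4
  σ[z='t'](R) → 2
  (S ⋈[h=b] σ[z='t'](R)) → 1
  π[w,f]((S ⋈[h=b] σ[z='t'](R))) → 1
  π[f](π[w,f]((S ⋈[h=b] σ[z='t'](R)))) → 1

== RESULT ==
f
7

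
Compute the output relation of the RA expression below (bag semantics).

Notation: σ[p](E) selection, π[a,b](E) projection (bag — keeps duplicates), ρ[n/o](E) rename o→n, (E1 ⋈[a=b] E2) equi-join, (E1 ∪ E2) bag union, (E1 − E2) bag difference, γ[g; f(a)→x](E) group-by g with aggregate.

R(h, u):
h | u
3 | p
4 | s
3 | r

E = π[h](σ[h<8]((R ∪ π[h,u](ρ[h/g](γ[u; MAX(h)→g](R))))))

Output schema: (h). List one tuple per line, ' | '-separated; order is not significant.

Subexpression sizes:
  R → 3
  R → 3
  γ[u; MAX(h)→g](R) → 3
  ρ[h/g](γ[u; MAX(h)→g](R)) → 3
  π[h,u](ρ[h/g](γ[u; MAX(h)→g](R))) → 3
  (R ∪ π[h,u](ρ[h/g](γ[u; MAX(h)→g](R)))) → 6
  σ[h<8]((R ∪ π[h,u](ρ[h/g](γ[u; MAX(h)→g](R))))) → 6
  π[h](σ[h<8]((R ∪ π[h,u](ρ[h/g](γ[u; MAX(h)→g](R)))))) → 6

== RESULT ==
h
3
3
3
3
4
4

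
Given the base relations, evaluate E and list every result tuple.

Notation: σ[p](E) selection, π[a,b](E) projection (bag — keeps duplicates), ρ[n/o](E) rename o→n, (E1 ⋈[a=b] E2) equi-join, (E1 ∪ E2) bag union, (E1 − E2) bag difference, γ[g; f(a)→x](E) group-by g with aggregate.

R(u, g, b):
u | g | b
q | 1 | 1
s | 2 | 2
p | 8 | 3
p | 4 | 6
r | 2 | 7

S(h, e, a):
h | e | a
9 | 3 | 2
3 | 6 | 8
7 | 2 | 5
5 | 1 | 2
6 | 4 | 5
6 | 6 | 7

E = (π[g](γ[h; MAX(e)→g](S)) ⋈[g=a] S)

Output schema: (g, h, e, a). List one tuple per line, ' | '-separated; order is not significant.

Per-node cardinality:
  S → 6
  γ[h; MAX(e)→g](S) → 5
  π[g](γ[h; MAX(e)→g](S)) → 5
  S → 6
  (π[g](γ[h; MAX(e)→g](S)) ⋈[g=a] S) → 2

== RESULT ==
g | h | e | a
2 | 5 | 1 | 2
2 | 9 | 3 | 2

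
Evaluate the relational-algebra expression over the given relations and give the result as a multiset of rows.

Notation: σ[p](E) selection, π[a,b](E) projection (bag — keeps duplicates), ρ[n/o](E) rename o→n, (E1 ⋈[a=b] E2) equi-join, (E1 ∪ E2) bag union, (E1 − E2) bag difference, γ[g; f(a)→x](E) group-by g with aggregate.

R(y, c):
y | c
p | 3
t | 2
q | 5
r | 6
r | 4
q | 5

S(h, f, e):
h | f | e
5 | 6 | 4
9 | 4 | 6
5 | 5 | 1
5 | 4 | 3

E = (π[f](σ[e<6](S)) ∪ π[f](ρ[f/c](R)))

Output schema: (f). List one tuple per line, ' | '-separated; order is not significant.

Row counts bottom-up:
  S → 4
  σ[e<6](S) → 3
  π[f](σ[e<6](S)) → 3
  R → 6
  ρ[f/c](R) → 6
  π[f](ρ[f/c](R)) → 6
  (π[f](σ[e<6](S)) ∪ π[f](ρ[f/c](R))) → 9

== RESULT ==
f
2
3
4
4
5
5
5
6
6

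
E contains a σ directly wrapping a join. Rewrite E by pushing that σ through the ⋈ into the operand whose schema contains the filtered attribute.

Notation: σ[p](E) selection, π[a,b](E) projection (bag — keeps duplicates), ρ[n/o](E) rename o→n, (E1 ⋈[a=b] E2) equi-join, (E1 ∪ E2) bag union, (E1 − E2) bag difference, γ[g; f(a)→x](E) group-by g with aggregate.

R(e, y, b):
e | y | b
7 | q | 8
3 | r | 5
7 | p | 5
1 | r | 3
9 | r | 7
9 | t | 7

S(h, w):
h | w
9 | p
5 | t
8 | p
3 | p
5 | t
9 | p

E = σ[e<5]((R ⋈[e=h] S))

σ filters on e, owned by the left side.
E' = (σ[e<5](R) ⋈[e=h] S)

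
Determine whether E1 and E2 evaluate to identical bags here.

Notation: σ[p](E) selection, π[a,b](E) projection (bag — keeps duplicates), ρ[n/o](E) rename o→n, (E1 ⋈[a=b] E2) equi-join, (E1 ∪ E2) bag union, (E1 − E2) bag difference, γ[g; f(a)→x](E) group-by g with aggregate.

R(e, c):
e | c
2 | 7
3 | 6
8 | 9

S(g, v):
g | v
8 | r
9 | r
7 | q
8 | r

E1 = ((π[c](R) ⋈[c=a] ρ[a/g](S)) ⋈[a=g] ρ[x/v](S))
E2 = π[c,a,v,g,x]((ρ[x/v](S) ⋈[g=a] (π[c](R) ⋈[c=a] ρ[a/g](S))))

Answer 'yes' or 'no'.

E1 row counts bottom-up:
  R → 3
  π[c](R) → 3
  S → 4
  ρ[a/g](S) → 4
  (π[c](R) ⋈[c=a] ρ[a/g](S)) → 2
  S → 4
  ρ[x/v](S) → 4
  ((π[c](R) ⋈[c=a] ρ[a/g](S)) ⋈[a=g] ρ[x/v](S)) → 2
E2 row counts bottom-up:
  S → 4
  ρ[x/v](S) → 4
  R → 3
  π[c](R) → 3
  S → 4
  ρ[a/g](S) → 4
  (π[c](R) ⋈[c=a] ρ[a/g](S)) → 2
  (ρ[x/v](S) ⋈[g=a] (π[c](R) ⋈[c=a] ρ[a/g](S))) → 2
  π[c,a,v,g,x]((ρ[x/v](S) ⋈[g=a] (π[c](R) ⋈[c=a] ρ[a/g](S)))) → 2

E1 and E2 produce the same multiset:
c | a | v | g | x
7 | 7 | q | 7 | q
9 | 9 | r | 9 | r

yes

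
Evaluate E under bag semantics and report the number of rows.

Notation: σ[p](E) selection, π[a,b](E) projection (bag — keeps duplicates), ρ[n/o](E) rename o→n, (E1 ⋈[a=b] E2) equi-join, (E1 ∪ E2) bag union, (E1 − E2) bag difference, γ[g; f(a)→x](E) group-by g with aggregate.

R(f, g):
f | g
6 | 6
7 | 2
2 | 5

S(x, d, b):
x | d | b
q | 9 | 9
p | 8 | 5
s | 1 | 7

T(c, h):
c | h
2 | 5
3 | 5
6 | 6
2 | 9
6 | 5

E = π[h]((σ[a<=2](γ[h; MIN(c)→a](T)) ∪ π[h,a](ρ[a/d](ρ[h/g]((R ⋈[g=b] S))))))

Per-node cardinality:
  T → 5
  γ[h; MIN(c)→a](T) → 3
  σ[a<=2](γ[h; MIN(c)→a](T)) → 2
  R → 3
  S → 3
  (R ⋈[g=b] S) → 1
  ρ[h/g]((R ⋈[g=b] S)) → 1
  ρ[a/d](ρ[h/g]((R ⋈[g=b] S))) → 1
  π[h,a](ρ[a/d](ρ[h/g]((R ⋈[g=b] S)))) → 1
  (σ[a<=2](γ[h; MIN(c)→a](T)) ∪ π[h,a](ρ[a/d](ρ[h/g]((R ⋈[g=b] S))))) → 3
  π[h]((σ[a<=2](γ[h; MIN(c)→a](T)) ∪ π[h,a](ρ[a/d](ρ[h/g]((R ⋈[g=b] S)))))) → 3

|E| = 3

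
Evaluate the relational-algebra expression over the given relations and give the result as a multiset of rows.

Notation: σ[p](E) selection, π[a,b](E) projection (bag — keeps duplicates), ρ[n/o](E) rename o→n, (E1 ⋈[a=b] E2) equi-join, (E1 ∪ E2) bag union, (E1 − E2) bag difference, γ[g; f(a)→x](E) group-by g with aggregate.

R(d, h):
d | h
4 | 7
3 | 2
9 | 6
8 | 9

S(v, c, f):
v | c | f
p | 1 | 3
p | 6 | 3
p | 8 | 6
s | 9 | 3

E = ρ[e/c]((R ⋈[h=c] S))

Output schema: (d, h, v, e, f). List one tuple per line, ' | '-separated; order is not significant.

Stepwise |·|:
  R → 4
  S → 4
  (R ⋈[h=c] S) → 2
  ρ[e/c]((R ⋈[h=c] S)) → 2

== RESULT ==
d | h | v | e | f
8 | 9 | s | 9 | 3
9 | 6 | p | 6 | 3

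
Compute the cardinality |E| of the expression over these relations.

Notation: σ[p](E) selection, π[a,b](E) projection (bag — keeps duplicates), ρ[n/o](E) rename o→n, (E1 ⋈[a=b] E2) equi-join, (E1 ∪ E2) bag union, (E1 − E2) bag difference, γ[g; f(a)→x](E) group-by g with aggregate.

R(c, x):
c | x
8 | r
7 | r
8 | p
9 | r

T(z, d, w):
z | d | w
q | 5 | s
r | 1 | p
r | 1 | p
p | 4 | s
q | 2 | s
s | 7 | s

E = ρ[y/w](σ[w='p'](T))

Per-node cardinality:
  T → 6
  σ[w='p'](T) → 2
  ρ[y/w](σ[w='p'](T)) → 2

|E| = 2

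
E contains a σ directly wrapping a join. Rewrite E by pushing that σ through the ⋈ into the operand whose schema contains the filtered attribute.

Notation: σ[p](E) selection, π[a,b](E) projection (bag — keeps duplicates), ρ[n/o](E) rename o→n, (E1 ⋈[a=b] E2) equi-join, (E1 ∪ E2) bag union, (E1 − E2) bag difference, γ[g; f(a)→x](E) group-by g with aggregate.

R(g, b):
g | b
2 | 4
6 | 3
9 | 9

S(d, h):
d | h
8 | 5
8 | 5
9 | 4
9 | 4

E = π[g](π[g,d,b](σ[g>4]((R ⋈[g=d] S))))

σ filters on g, owned by the left side.
E' = π[g](π[g,d,b]((σ[g>4](R) ⋈[g=d] S)))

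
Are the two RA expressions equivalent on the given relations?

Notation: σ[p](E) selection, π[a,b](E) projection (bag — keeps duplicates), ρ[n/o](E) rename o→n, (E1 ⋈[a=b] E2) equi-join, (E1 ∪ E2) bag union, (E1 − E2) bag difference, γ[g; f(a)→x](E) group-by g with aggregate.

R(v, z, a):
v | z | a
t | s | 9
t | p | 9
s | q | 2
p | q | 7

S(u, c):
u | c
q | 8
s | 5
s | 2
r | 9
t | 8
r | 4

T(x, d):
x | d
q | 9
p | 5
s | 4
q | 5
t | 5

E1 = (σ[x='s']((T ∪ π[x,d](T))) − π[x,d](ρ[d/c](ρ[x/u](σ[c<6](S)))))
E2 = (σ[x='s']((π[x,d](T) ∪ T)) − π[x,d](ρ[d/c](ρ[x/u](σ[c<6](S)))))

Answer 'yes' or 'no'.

E1 subexpression sizes:
  T → 5
  T → 5
  π[x,d](T) → 5
  (T ∪ π[x,d](T)) → 10
  σ[x='s']((T ∪ π[x,d](T))) → 2
  S → 6
  σ[c<6](S) → 3
  ρ[x/u](σ[c<6](S)) → 3
  ρ[d/c](ρ[x/u](σ[c<6](S))) → 3
  π[x,d](ρ[d/c](ρ[x/u](σ[c<6](S)))) → 3
  (σ[x='s']((T ∪ π[x,d](T))) − π[x,d](ρ[d/c](ρ[x/u](σ[c<6](S))))) → 2
E2 subexpression sizes:
  T → 5
  π[x,d](T) → 5
  T → 5
  (π[x,d](T) ∪ T) → 10
  σ[x='s']((π[x,d](T) ∪ T)) → 2
  S → 6
  σ[c<6](S) → 3
  ρ[x/u](σ[c<6](S)) → 3
  ρ[d/c](ρ[x/u](σ[c<6](S))) → 3
  π[x,d](ρ[d/c](ρ[x/u](σ[c<6](S)))) → 3
  (σ[x='s']((π[x,d](T) ∪ T)) − π[x,d](ρ[d/c](ρ[x/u](σ[c<6](S))))) → 2

E1 and E2 produce the same multiset:
x | d
s | 4
s | 4

yes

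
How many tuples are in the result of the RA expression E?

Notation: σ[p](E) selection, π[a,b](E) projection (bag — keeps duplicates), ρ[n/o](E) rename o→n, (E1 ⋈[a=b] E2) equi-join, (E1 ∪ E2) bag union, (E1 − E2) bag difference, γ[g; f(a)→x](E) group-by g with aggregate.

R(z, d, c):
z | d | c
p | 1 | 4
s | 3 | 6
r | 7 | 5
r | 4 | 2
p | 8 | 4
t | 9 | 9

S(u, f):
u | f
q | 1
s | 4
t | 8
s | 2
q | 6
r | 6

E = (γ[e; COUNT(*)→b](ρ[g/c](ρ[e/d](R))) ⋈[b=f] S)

Row counts bottom-up:
  R → 6
  ρ[e/d](R) → 6
  ρ[g/c](ρ[e/d](R)) → 6
  γ[e; COUNT(*)→b](ρ[g/c](ρ[e/d](R))) → 6
  S → 6
  (γ[e; COUNT(*)→b](ρ[g/c](ρ[e/d](R))) ⋈[b=f] S) → 6

|E| = 6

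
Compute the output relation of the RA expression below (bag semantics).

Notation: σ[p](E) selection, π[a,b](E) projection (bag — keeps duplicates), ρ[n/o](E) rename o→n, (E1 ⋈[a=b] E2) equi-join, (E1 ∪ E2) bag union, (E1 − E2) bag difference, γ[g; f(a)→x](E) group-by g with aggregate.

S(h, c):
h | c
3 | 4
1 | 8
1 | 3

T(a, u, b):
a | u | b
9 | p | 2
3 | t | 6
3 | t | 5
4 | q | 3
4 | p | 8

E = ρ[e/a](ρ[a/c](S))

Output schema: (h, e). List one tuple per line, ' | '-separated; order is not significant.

Subexpression sizes:
  S → 3
  ρ[a/c](S) → 3
  ρ[e/a](ρ[a/c](S)) → 3

== RESULT ==
h | e
1 | 3
1 | 8
3 | 4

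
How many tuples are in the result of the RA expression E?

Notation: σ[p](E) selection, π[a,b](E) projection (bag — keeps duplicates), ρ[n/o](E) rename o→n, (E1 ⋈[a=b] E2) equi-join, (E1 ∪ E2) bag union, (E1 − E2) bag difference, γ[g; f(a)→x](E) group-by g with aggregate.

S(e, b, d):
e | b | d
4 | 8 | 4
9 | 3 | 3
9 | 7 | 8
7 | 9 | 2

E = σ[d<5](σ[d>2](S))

Stepwise |·|:
  S → 4
  σ[d>2](S) → 3
  σ[d<5](σ[d>2](S)) → 2

|E| = 2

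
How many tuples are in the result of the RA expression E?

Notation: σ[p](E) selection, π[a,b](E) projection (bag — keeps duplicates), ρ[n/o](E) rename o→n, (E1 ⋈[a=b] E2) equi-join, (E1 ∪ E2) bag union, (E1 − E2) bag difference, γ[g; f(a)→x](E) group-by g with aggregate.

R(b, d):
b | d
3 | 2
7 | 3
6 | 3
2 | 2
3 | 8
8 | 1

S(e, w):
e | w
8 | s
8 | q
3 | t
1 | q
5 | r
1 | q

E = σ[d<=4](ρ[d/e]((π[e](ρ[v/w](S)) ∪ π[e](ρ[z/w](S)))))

Per-node cardinality:
  S → 6
  ρ[v/w](S) → 6
  π[e](ρ[v/w](S)) → 6
  S → 6
  ρ[z/w](S) → 6
  π[e](ρ[z/w](S)) → 6
  (π[e](ρ[v/w](S)) ∪ π[e](ρ[z/w](S))) → 12
  ρ[d/e]((π[e](ρ[v/w](S)) ∪ π[e](ρ[z/w](S)))) → 12
  σ[d<=4](ρ[d/e]((π[e](ρ[v/w](S)) ∪ π[e](ρ[z/w](S))))) → 6

|E| = 6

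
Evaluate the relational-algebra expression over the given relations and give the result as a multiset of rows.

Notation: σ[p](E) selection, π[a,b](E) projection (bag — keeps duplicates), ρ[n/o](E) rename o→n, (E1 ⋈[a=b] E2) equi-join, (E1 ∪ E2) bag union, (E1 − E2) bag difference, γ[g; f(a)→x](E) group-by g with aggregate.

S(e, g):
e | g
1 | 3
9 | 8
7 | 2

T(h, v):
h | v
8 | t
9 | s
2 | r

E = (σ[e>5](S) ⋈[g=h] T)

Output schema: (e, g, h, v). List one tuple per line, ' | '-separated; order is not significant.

Subexpression sizes:
  S → 3
  σ[e>5](S) → 2
  T → 3
  (σ[e>5](S) ⋈[g=h] T) → 2

== RESULT ==
e | g | h | v
7 | 2 | 2 | r
9 | 8 | 8 | t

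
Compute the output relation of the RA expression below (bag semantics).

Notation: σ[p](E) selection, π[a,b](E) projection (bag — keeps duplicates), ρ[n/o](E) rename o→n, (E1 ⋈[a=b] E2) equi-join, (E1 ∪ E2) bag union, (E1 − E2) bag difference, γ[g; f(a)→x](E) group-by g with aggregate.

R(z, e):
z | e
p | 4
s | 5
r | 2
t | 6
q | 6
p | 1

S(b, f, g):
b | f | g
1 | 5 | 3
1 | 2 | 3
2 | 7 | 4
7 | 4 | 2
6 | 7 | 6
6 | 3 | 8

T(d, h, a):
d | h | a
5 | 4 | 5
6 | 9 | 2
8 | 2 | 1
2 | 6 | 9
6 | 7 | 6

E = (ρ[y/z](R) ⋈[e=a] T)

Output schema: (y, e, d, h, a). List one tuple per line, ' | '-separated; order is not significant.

Per-node cardinality:
  R → 6
  ρ[y/z](R) → 6
  T → 5
  (ρ[y/z](R) ⋈[e=a] T) → 5

== RESULT ==
y | e | d | h | a
p | 1 | 8 | 2 | 1
q | 6 | 6 | 7 | 6
r | 2 | 6 | 9 | 2
s | 5 | 5 | 4 | 5
t | 6 | 6 | 7 | 6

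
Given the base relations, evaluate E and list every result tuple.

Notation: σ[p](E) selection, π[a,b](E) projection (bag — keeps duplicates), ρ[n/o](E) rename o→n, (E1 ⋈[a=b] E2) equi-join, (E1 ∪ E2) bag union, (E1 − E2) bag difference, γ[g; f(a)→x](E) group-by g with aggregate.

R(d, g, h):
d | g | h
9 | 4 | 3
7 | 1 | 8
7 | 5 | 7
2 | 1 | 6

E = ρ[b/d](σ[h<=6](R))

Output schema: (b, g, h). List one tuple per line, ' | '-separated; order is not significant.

Stepwise |·|:
  R → 4
  σ[h<=6](R) → 2
  ρ[b/d](σ[h<=6](R)) → 2

== RESULT ==
b | g | h
2 | 1 | 6
9 | 4 | 3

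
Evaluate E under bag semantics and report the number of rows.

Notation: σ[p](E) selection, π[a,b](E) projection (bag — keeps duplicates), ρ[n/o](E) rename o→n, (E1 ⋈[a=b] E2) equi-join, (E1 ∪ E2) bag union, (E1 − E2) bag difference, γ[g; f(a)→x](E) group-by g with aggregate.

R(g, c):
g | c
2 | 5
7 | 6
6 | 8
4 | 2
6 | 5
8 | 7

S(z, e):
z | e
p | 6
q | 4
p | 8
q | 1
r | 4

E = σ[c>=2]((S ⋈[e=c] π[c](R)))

Subexpression sizes:
  S → 5
  R → 6
  π[c](R) → 6
  (S ⋈[e=c] π[c](R)) → 2
  σ[c>=2]((S ⋈[e=c] π[c](R))) → 2

|E| = 2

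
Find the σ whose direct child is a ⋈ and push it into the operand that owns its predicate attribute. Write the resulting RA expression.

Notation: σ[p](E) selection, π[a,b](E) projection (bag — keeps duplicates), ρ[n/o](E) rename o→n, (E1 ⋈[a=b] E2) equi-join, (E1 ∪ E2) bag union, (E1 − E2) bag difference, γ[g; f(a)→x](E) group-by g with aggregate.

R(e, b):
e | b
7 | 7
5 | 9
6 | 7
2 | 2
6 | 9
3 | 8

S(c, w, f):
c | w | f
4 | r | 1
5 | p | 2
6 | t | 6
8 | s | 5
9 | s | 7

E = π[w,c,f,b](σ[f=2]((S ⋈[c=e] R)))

σ filters on f, owned by the left side.
E' = π[w,c,f,b]((σ[f=2](S) ⋈[c=e] R))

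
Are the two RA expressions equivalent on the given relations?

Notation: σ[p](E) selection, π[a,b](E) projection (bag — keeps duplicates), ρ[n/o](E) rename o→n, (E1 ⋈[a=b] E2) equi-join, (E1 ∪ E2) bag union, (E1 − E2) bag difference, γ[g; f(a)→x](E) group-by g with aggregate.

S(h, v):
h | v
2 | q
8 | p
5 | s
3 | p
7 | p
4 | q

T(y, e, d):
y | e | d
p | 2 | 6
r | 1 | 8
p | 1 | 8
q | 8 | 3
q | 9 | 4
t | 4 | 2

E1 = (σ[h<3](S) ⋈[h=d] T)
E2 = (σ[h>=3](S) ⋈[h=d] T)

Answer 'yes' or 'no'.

E1 row counts bottom-up:
  S → 6
  σ[h<3](S) → 1
  T → 6
  (σ[h<3](S) ⋈[h=d] T) → 1
E2 row counts bottom-up:
  S → 6
  σ[h>=3](S) → 5
  T → 6
  (σ[h>=3](S) ⋈[h=d] T) → 4

E1 result:
h | v | y | e | d
2 | q | t | 4 | 2
E2 result:
h | v | y | e | d
3 | p | q | 8 | 3
4 | q | q | 9 | 4
8 | p | p | 1 | 8
8 | p | r | 1 | 8
Witness: (4, 'q', 'q', 9, 4) appears 0× in E1 but 1× in E2.

no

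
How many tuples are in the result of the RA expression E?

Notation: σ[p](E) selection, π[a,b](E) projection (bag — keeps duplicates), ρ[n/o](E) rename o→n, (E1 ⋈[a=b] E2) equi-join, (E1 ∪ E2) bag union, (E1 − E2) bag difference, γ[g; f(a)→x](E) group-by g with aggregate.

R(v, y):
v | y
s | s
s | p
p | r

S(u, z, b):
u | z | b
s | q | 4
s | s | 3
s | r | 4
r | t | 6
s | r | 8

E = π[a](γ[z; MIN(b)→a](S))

Stepwise |·|:
  S → 5
  γ[z; MIN(b)→a](S) → 4
  π[a](γ[z; MIN(b)→a](S)) → 4

|E| = 4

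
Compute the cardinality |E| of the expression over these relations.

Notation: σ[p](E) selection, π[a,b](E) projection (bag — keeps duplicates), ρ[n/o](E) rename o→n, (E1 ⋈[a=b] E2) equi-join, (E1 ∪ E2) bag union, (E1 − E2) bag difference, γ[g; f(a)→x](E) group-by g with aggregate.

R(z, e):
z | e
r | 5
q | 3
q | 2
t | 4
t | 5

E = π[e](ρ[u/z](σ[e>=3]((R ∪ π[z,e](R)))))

Stepwise |·|:
  R → 5
  R → 5
  π[z,e](R) → 5
  (R ∪ π[z,e](R)) → 10
  σ[e>=3]((R ∪ π[z,e](R))) → 8
  ρ[u/z](σ[e>=3]((R ∪ π[z,e](R)))) → 8
  π[e](ρ[u/z](σ[e>=3]((R ∪ π[z,e](R))))) → 8

|E| = 8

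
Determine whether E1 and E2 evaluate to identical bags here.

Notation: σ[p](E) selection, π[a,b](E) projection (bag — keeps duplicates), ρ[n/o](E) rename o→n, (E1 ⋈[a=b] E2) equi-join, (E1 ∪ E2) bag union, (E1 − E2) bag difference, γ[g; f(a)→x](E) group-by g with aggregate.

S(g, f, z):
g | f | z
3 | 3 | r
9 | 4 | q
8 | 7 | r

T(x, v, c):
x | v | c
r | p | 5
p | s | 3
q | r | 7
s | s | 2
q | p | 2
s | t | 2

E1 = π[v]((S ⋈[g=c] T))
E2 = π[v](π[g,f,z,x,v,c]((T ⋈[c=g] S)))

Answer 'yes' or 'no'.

E1 row counts bottom-up:
  S → 3
  T → 6
  (S ⋈[g=c] T) → 1
  π[v]((S ⋈[g=c] T)) → 1
E2 row counts bottom-up:
  T → 6
  S → 3
  (T ⋈[c=g] S) → 1
  π[g,f,z,x,v,c]((T ⋈[c=g] S)) → 1
  π[v](π[g,f,z,x,v,c]((T ⋈[c=g] S))) → 1

E1 and E2 produce the same multiset:
v
s

yes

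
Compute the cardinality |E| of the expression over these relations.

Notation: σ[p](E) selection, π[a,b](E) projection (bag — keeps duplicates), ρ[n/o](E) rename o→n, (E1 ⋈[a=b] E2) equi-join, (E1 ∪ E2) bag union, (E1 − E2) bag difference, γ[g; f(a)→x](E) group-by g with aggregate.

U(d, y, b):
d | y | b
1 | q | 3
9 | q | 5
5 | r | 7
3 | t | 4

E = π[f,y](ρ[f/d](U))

Stepwise |·|:
  U → 4
  ρ[f/d](U) → 4
  π[f,y](ρ[f/d](U)) → 4

|E| = 4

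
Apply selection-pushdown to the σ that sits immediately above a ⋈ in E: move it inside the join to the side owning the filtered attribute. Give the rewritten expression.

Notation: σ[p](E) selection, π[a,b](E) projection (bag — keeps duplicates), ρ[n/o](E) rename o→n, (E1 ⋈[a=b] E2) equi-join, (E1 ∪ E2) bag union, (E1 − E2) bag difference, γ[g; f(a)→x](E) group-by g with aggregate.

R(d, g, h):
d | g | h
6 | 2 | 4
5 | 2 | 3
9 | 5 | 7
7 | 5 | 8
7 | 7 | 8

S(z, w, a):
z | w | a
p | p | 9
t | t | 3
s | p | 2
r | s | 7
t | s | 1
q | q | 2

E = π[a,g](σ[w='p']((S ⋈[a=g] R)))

σ filters on w, owned by the left side.
E' = π[a,g]((σ[w='p'](S) ⋈[a=g] R))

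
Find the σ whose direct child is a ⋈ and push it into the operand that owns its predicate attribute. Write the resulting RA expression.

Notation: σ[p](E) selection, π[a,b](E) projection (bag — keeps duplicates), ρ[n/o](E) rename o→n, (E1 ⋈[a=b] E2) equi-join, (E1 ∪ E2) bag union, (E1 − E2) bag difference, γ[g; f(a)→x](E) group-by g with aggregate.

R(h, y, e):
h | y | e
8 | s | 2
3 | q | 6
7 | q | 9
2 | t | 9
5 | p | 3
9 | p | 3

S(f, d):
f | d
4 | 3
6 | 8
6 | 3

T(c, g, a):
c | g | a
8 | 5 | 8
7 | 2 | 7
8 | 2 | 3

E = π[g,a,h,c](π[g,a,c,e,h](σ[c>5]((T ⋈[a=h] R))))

σ filters on c, owned by the left side.
E' = π[g,a,h,c](π[g,a,c,e,h]((σ[c>5](T) ⋈[a=h] R)))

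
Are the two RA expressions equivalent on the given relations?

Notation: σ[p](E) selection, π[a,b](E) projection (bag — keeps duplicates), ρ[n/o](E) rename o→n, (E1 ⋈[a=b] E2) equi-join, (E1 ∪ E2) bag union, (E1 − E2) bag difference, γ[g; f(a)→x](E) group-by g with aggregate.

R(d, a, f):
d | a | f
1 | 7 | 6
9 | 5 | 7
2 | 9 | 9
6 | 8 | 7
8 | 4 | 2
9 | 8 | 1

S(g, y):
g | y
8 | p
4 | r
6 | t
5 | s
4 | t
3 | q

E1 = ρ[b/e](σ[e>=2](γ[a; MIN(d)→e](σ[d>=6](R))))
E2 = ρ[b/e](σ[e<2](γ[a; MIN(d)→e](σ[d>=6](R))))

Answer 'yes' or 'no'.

E1 per-node cardinality:
  R → 6
  σ[d>=6](R) → 4
  γ[a; MIN(d)→e](σ[d>=6](R)) → 3
  σ[e>=2](γ[a; MIN(d)→e](σ[d>=6](R))) → 3
  ρ[b/e](σ[e>=2](γ[a; MIN(d)→e](σ[d>=6](R)))) → 3
E2 per-node cardinality:
  R → 6
  σ[d>=6](R) → 4
  γ[a; MIN(d)→e](σ[d>=6](R)) → 3
  σ[e<2](γ[a; MIN(d)→e](σ[d>=6](R))) → 0
  ρ[b/e](σ[e<2](γ[a; MIN(d)→e](σ[d>=6](R)))) → 0

E1 result:
a | b
4 | 8
5 | 9
8 | 6
E2 result:
a | b
(0 rows)
Witness: (5, 9) appears 1× in E1 but 0× in E2.

no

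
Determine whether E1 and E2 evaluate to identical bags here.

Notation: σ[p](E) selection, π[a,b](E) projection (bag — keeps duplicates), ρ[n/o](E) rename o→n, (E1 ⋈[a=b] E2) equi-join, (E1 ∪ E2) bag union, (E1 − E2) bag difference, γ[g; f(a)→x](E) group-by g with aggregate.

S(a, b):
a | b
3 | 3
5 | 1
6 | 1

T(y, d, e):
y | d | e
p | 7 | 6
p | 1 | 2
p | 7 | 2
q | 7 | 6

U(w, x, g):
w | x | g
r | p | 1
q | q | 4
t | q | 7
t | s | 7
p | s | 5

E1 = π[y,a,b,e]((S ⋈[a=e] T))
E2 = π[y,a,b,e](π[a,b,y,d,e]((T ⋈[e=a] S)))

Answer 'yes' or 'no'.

E1 row counts bottom-up:
  S → 3
  T → 4
  (S ⋈[a=e] T) → 2
  π[y,a,b,e]((S ⋈[a=e] T)) → 2
E2 row counts bottom-up:
  T → 4
  S → 3
  (T ⋈[e=a] S) → 2
  π[a,b,y,d,e]((T ⋈[e=a] S)) → 2
  π[y,a,b,e](π[a,b,y,d,e]((T ⋈[e=a] S))) → 2

E1 and E2 produce the same multiset:
y | a | b | e
p | 6 | 1 | 6
q | 6 | 1 | 6

yes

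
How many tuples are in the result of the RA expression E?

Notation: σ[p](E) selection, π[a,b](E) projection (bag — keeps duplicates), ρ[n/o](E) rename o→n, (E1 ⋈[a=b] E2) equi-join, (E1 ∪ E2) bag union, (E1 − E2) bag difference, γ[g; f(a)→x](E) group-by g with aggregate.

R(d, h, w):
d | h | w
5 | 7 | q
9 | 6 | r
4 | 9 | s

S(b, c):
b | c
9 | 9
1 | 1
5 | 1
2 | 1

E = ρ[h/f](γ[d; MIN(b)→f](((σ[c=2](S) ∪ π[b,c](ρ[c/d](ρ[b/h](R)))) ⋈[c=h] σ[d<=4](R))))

Subexpression sizes:
  S → 4
  σ[c=2](S) → 0
  R → 3
  ρ[b/h](R) → 3
  ρ[c/d](ρ[b/h](R)) → 3
  π[b,c](ρ[c/d](ρ[b/h](R))) → 3
  (σ[c=2](S) ∪ π[b,c](ρ[c/d](ρ[b/h](R)))) → 3
  R → 3
  σ[d<=4](R) → 1
  ((σ[c=2](S) ∪ π[b,c](ρ[c/d](ρ[b/h](R)))) ⋈[c=h] σ[d<=4](R)) → 1
  γ[d; MIN(b)→f](((σ[c=2](S) ∪ π[b,c](ρ[c/d](ρ[b/h](R)))) ⋈[c=h] σ[d<=4](R))) → 1
  ρ[h/f](γ[d; MIN(b)→f](((σ[c=2](S) ∪ π[b,c](ρ[c/d](ρ[b/h](R)))) ⋈[c=h] σ[d<=4](R)))) → 1

|E| = 1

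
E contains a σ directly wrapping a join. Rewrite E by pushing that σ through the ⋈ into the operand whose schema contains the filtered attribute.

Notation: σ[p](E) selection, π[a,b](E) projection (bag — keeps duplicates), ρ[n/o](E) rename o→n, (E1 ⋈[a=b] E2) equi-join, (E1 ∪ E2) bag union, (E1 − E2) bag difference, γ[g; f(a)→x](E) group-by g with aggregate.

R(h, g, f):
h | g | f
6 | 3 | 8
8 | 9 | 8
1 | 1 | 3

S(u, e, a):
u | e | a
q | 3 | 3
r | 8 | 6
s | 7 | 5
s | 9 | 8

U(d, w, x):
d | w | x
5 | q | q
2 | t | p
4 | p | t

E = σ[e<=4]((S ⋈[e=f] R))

σ filters on e, owned by the left side.
E' = (σ[e<=4](S) ⋈[e=f] R)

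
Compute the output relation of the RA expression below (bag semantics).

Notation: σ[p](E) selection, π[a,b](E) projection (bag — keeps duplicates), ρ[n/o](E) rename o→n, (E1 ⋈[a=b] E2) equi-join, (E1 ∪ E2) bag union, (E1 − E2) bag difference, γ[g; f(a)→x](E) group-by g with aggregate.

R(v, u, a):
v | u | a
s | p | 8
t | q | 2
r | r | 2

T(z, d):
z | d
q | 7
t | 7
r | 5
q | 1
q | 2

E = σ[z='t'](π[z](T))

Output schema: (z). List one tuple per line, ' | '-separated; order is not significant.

Stepwise |·|:
  T → 5
  π[z](T) → 5
  σ[z='t'](π[z](T)) → 1

== RESULT ==
z
t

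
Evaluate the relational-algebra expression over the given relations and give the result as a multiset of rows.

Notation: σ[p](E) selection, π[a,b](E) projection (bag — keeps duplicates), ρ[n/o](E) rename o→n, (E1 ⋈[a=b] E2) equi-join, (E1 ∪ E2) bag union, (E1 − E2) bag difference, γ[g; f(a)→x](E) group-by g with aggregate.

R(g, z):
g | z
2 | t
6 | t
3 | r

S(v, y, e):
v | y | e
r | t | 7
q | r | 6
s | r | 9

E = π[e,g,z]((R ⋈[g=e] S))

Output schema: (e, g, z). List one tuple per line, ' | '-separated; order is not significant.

Row counts bottom-up:
  R → 3
  S → 3
  (R ⋈[g=e] S) → 1
  π[e,g,z]((R ⋈[g=e] S)) → 1

== RESULT ==
e | g | z
6 | 6 | t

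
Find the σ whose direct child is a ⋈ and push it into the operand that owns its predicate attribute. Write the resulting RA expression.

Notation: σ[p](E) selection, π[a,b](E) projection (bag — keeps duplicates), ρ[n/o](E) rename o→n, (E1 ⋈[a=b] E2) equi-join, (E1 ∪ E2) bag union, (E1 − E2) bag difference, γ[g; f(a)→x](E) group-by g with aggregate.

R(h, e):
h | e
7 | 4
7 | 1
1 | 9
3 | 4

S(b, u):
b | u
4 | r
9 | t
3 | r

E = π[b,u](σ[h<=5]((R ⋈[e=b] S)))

σ filters on h, owned by the left side.
E' = π[b,u]((σ[h<=5](R) ⋈[e=b] S))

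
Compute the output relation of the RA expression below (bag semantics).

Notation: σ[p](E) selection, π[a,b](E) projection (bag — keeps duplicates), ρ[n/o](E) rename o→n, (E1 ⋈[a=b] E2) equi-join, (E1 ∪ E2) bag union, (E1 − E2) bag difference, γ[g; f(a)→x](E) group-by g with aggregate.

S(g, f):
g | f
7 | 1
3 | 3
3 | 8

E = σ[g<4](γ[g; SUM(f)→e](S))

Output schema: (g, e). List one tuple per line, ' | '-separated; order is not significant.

Stepwise |·|:
  S → 3
  γ[g; SUM(f)→e](S) → 2
  σ[g<4](γ[g; SUM(f)→e](S)) → 1

== RESULT ==
g | e
3 | 11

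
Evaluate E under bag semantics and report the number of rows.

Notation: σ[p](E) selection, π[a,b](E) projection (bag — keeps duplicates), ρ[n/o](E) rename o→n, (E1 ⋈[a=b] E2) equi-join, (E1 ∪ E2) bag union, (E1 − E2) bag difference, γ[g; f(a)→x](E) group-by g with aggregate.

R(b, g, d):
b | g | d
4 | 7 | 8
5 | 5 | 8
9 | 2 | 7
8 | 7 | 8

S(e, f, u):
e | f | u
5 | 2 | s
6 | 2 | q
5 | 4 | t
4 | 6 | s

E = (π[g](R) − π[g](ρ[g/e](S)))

Subexpression sizes:
  R → 4
  π[g](R) → 4
  S → 4
  ρ[g/e](S) → 4
  π[g](ρ[g/e](S)) → 4
  (π[g](R) − π[g](ρ[g/e](S))) → 3

|E| = 3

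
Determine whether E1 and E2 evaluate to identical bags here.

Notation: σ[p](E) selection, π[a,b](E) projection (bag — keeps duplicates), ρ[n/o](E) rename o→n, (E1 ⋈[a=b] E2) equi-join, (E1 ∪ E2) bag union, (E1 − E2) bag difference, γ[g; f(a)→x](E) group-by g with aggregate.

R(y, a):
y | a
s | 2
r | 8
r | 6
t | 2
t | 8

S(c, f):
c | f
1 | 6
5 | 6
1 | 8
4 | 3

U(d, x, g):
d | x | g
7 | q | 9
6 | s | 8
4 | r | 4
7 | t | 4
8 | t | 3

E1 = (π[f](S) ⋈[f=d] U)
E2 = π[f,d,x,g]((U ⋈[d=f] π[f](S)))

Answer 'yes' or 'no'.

E1 per-node cardinality:
  S → 4
  π[f](S) → 4
  U → 5
  (π[f](S) ⋈[f=d] U) → 3
E2 per-node cardinality:
  U → 5
  S → 4
  π[f](S) → 4
  (U ⋈[d=f] π[f](S)) → 3
  π[f,d,x,g]((U ⋈[d=f] π[f](S))) → 3

E1 and E2 produce the same multiset:
f | d | x | g
6 | 6 | s | 8
6 | 6 | s | 8
8 | 8 | t | 3

yes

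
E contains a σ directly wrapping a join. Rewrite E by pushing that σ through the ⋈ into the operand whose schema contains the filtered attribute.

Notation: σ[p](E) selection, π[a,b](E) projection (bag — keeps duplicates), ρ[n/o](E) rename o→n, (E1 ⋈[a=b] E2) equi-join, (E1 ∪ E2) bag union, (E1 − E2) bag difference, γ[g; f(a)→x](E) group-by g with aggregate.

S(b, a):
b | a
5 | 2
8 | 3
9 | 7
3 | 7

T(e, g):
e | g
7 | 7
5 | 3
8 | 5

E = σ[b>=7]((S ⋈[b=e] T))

σ filters on b, owned by the left side.
E' = (σ[b>=7](S) ⋈[b=e] T)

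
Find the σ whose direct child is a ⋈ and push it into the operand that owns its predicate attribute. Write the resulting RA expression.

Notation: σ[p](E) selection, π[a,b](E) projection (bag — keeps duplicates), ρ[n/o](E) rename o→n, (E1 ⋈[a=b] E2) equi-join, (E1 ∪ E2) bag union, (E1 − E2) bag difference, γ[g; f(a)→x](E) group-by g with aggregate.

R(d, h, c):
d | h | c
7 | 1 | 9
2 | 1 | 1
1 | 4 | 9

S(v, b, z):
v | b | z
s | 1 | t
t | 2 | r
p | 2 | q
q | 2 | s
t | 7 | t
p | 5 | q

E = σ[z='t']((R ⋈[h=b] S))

σ filters on z, owned by the right side.
E' = (R ⋈[h=b] σ[z='t'](S))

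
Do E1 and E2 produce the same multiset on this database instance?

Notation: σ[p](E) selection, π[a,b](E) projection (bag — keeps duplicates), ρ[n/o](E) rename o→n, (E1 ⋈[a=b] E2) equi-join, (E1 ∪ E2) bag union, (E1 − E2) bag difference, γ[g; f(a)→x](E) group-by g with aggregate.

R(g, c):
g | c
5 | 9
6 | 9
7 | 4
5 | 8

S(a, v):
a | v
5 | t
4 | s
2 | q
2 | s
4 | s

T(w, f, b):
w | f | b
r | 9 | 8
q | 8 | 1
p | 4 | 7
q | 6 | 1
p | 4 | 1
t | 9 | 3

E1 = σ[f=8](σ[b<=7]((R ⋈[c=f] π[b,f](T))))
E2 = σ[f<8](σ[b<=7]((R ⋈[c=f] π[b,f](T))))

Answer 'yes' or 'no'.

E1 row counts bottom-up:
  R → 4
  T → 6
  π[b,f](T) → 6
  (R ⋈[c=f] π[b,f](T)) → 7
  σ[b<=7]((R ⋈[c=f] π[b,f](T))) → 5
  σ[f=8](σ[b<=7]((R ⋈[c=f] π[b,f](T)))) → 1
E2 row counts bottom-up:
  R → 4
  T → 6
  π[b,f](T) → 6
  (R ⋈[c=f] π[b,f](T)) → 7
  σ[b<=7]((R ⋈[c=f] π[b,f](T))) → 5
  σ[f<8](σ[b<=7]((R ⋈[c=f] π[b,f](T)))) → 2

E1 result:
g | c | b | f
5 | 8 | 1 | 8
E2 result:
g | c | b | f
7 | 4 | 1 | 4
7 | 4 | 7 | 4
Witness: (7, 4, 7, 4) appears 0× in E1 but 1× in E2.

no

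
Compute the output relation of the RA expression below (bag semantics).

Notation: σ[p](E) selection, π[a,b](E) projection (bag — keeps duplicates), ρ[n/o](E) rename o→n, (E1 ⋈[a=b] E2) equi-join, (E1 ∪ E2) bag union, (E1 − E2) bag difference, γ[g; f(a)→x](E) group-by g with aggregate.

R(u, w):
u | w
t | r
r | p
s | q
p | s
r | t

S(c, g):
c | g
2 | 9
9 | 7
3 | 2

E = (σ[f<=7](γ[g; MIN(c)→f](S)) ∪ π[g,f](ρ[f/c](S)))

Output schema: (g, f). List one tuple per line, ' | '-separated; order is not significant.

Row counts bottom-up:
  S → 3
  γ[g; MIN(c)→f](S) → 3
  σ[f<=7](γ[g; MIN(c)→f](S)) → 2
  S → 3
  ρ[f/c](S) → 3
  π[g,f](ρ[f/c](S)) → 3
  (σ[f<=7](γ[g; MIN(c)→f](S)) ∪ π[g,f](ρ[f/c](S))) → 5

== RESULT ==
g | f
2 | 3
2 | 3
7 | 9
9 | 2
9 | 2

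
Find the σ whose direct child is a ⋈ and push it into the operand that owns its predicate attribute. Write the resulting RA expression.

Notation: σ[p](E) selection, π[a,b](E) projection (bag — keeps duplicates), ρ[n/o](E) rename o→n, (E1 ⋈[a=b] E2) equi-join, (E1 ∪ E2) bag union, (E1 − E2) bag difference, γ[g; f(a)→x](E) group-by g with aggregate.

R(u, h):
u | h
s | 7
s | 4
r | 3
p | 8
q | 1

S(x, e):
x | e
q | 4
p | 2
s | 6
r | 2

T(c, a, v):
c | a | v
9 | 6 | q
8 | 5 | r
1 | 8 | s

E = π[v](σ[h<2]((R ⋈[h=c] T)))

σ filters on h, owned by the left side.
E' = π[v]((σ[h<2](R) ⋈[h=c] T))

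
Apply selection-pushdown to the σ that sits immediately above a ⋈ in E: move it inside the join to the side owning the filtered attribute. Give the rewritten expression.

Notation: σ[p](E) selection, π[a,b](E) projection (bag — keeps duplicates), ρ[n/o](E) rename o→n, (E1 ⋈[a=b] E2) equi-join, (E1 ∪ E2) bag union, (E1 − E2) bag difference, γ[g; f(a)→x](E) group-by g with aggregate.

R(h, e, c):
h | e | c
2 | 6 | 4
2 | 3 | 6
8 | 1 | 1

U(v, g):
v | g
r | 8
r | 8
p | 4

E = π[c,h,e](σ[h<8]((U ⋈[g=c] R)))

σ filters on h, owned by the right side.
E' = π[c,h,e]((U ⋈[g=c] σ[h<8](R)))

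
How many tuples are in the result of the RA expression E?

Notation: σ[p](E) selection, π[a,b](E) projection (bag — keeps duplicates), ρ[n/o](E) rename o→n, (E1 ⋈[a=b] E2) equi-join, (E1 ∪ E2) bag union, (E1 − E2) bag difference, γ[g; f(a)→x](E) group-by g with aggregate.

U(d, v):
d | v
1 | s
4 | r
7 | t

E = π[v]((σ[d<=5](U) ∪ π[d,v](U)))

Per-node cardinality:
  U → 3
  σ[d<=5](U) → 2
  U → 3
  π[d,v](U) → 3
  (σ[d<=5](U) ∪ π[d,v](U)) → 5
  π[v]((σ[d<=5](U) ∪ π[d,v](U))) → 5

|E| = 5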